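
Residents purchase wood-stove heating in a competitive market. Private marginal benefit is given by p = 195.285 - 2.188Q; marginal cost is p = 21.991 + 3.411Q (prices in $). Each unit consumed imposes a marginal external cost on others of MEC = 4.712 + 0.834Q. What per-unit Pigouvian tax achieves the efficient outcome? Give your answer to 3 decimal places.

tax = $26.568 per unit

Social marginal benefit = demand − MEC = 190.573 - 3.022Q.
Set SMB = MC: 190.573 - 3.022Q = 21.991 + 3.411Q → Q* = 26.2058.
The Pigouvian tax equals MEC at Q*: 4.712 + 0.834×26.2058 = 26.5676.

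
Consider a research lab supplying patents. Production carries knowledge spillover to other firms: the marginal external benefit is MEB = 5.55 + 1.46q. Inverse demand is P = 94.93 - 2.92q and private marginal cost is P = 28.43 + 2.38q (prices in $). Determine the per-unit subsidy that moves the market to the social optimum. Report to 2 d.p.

subsidy = $32.94 per unit

Social marginal cost = private MC − MEB = 22.88 + 0.92q.
Set SMC = demand: 22.88 + 0.92q = 94.93 - 2.92q → q* = 18.7630.
The Pigouvian subsidy equals MEB at q*: 5.55 + 1.46×18.7630 = 32.9440.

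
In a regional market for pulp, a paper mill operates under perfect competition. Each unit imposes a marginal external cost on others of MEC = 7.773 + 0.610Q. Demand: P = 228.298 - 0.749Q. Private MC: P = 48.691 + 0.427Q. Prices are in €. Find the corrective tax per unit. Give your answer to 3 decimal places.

Social marginal cost = private MC + MEC = 56.464 + 1.037Q.
Set SMC = demand: 56.464 + 1.037Q = 228.298 - 0.749Q → Q* = 96.2116.
The Pigouvian tax equals MEC at Q*: 7.773 + 0.610×96.2116 = 66.4621.

tax = €66.462 per unit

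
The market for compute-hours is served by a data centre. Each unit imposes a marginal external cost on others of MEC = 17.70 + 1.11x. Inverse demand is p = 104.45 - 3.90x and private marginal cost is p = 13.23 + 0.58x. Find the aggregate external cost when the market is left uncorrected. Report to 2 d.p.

Market equilibrium (private): 13.23 + 0.58x = 104.45 - 3.90x → x_m = 20.3616.
Total external cost = ∫₀^{x_m} (17.70 + 1.11x) dx = 17.70×20.3616 + ½×1.11×20.3616² = 590.5004.

590.50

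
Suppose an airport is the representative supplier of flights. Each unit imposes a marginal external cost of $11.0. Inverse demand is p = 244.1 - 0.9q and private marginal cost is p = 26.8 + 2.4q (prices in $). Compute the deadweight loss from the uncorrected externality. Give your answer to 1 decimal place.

DWL = $18.3

Market equilibrium (private): 26.8 + 2.4q = 244.1 - 0.9q → q_m = 65.8485.
Social marginal cost = private MC + MEC = 37.8 + 2.4q.
Set SMC = demand: 37.8 + 2.4q = 244.1 - 0.9q → q* = 62.5152.
The welfare-loss triangle has base |q_m − q*| and height MEC(q_m) (the vertical gap between SMC and demand is zero at q* and MEC at q_m).
DWL = ½ × 3.3333 × 11.0000 = 18.3332.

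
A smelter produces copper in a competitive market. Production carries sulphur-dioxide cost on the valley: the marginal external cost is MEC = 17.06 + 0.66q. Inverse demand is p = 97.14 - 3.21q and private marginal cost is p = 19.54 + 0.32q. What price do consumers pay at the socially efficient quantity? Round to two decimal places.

Social marginal cost = private MC + MEC = 36.60 + 0.98q.
Set SMC = demand: 36.60 + 0.98q = 97.14 - 3.21q → q* = 14.4487.
Consumer price on the demand curve at q*: 97.14 − 3.21×14.4487 = 50.7597.

P = 50.76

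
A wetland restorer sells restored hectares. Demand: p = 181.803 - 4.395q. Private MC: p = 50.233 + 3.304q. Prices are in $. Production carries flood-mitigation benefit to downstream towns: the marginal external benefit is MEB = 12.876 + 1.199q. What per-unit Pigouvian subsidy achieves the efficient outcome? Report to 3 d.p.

subsidy = $39.521 per unit

Social marginal cost = private MC − MEB = 37.357 + 2.105q.
Set SMC = demand: 37.357 + 2.105q = 181.803 - 4.395q → q* = 22.2225.
The Pigouvian subsidy equals MEB at q*: 12.876 + 1.199×22.2225 = 39.5208.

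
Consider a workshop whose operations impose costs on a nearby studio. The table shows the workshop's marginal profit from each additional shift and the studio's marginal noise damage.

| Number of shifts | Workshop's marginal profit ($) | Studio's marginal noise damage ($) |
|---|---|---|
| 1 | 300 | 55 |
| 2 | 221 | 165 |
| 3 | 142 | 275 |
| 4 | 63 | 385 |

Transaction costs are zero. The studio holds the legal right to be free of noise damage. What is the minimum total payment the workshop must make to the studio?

$220

Efficient level: marginal profit ≥ marginal noise damage through level 2, so k* = 2.
With the studio holding the right, the workshop must at least compensate total damage at k*: 55 + 165 = 220.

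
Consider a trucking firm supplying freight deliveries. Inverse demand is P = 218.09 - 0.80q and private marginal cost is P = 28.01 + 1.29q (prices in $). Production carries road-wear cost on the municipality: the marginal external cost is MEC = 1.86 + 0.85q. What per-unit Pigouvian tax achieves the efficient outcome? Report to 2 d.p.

tax = $56.28 per unit

Social marginal cost = private MC + MEC = 29.87 + 2.14q.
Set SMC = demand: 29.87 + 2.14q = 218.09 - 0.80q → q* = 64.0204.
The Pigouvian tax equals MEC at q*: 1.86 + 0.85×64.0204 = 56.2773.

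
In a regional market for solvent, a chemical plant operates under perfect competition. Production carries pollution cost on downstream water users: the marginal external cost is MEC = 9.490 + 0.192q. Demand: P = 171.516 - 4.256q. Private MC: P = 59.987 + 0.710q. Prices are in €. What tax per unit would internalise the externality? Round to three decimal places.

tax = €13.288 per unit

Social marginal cost = private MC + MEC = 69.477 + 0.902q.
Set SMC = demand: 69.477 + 0.902q = 171.516 - 4.256q → q* = 19.7827.
The Pigouvian tax equals MEC at q*: 9.490 + 0.192×19.7827 = 13.2883.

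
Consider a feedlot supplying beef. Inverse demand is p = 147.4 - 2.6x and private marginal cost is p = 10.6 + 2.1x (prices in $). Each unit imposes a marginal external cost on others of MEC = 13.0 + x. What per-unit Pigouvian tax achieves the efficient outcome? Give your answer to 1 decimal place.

tax = $34.7 per unit

Social marginal cost = private MC + MEC = 23.6 + 3.1x.
Set SMC = demand: 23.6 + 3.1x = 147.4 - 2.6x → x* = 21.7193.
The Pigouvian tax equals MEC at x*: 13.0 + 1.0×21.7193 = 34.7193.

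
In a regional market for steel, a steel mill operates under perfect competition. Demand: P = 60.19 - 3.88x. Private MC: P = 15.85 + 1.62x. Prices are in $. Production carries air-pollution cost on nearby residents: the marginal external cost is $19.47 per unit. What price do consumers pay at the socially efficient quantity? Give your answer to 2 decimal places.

P = $42.65

Social marginal cost = private MC + MEC = 35.32 + 1.62x.
Set SMC = demand: 35.32 + 1.62x = 60.19 - 3.88x → x* = 4.5218.
Consumer price on the demand curve at x*: 60.19 − 3.88×4.5218 = 42.6454.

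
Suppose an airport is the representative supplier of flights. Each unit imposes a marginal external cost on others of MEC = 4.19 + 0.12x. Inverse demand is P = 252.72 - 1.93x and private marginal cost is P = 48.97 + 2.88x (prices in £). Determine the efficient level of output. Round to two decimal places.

Social marginal cost = private MC + MEC = 53.16 + 3.00x.
Set SMC = demand: 53.16 + 3.00x = 252.72 - 1.93x → x* = 40.4787.

x* = 40.48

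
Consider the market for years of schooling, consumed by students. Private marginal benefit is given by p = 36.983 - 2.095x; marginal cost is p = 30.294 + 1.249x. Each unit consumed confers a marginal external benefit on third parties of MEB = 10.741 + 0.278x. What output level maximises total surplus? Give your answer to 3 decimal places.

Social marginal benefit = demand + MEB = 47.724 - 1.817x.
Set SMB = MC: 47.724 - 1.817x = 30.294 + 1.249x → x* = 5.6849.

x* = 5.685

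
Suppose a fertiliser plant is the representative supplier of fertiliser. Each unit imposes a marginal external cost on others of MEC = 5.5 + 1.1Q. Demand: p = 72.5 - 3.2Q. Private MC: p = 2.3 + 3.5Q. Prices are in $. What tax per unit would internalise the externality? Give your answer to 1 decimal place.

Social marginal cost = private MC + MEC = 7.8 + 4.6Q.
Set SMC = demand: 7.8 + 4.6Q = 72.5 - 3.2Q → Q* = 8.2949.
The Pigouvian tax equals MEC at Q*: 5.5 + 1.1×8.2949 = 14.6244.

tax = $14.6 per unit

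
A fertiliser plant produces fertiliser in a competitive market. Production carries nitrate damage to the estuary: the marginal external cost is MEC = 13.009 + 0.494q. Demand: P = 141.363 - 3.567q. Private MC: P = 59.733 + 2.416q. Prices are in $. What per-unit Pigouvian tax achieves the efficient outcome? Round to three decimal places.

tax = $18.243 per unit

Social marginal cost = private MC + MEC = 72.742 + 2.910q.
Set SMC = demand: 72.742 + 2.910q = 141.363 - 3.567q → q* = 10.5946.
The Pigouvian tax equals MEC at q*: 13.009 + 0.494×10.5946 = 18.2427.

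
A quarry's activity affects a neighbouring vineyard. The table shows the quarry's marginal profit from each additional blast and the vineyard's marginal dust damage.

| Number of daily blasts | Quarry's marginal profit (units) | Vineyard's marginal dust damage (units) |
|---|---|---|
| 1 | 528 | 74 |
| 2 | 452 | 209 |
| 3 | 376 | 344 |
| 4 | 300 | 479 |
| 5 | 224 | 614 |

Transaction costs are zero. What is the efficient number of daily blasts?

3

Bargaining reaches the level where marginal profit last exceeds marginal dust damage.
That holds through level 3 (376 ≥ 344) but not at 4 (300 < 479).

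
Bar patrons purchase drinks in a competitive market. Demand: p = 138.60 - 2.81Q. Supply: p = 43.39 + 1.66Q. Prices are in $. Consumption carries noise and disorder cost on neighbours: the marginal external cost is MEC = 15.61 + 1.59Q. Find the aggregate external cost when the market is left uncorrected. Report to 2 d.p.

Market equilibrium (private): 43.39 + 1.66Q = 138.60 - 2.81Q → Q_m = 21.2998.
Total external cost = ∫₀^{Q_m} (15.61 + 1.59Q) dQ = 15.61×21.2998 + ½×1.59×21.2998² = 693.1667.

$693.17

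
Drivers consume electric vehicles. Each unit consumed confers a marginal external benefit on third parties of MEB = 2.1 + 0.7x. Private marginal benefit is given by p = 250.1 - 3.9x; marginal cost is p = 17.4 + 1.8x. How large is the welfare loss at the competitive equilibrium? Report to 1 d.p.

DWL = 94.1

Market equilibrium (private): 17.4 + 1.8x = 250.1 - 3.9x → x_m = 40.8246.
Social marginal benefit = demand + MEB = 252.2 - 3.2x.
Set SMB = MC: 252.2 - 3.2x = 17.4 + 1.8x → x* = 46.9600.
The welfare-loss triangle has base |x_m − x*| and height MEB(x_m) (the vertical gap between SMB and MC is zero at x* and MEB at x_m).
DWL = ½ × 6.1354 × 30.6772 = 94.1084.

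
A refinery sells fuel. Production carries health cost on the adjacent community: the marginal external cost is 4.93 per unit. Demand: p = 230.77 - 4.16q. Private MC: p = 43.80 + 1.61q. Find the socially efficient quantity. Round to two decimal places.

Social marginal cost = private MC + MEC = 48.73 + 1.61q.
Set SMC = demand: 48.73 + 1.61q = 230.77 - 4.16q → q* = 31.5494.

q* = 31.55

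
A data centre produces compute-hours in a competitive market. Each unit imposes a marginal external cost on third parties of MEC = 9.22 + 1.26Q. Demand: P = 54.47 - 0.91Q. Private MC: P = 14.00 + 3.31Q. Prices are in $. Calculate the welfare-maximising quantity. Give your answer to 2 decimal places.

Social marginal cost = private MC + MEC = 23.22 + 4.57Q.
Set SMC = demand: 23.22 + 4.57Q = 54.47 - 0.91Q → Q* = 5.7026.

Q* = 5.70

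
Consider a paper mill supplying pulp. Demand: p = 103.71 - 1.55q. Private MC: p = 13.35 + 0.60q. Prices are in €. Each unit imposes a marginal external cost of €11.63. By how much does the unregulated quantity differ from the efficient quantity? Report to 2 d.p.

5.41 units

Market equilibrium (private): 13.35 + 0.60q = 103.71 - 1.55q → q_m = 42.0279.
Social marginal cost = private MC + MEC = 24.98 + 0.60q.
Set SMC = demand: 24.98 + 0.60q = 103.71 - 1.55q → q* = 36.6186.
Gap = |42.0279 − 36.6186| = 5.4093.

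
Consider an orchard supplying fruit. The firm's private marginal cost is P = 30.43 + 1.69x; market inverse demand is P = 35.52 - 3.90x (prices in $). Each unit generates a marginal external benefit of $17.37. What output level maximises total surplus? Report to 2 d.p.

Social marginal cost = private MC − MEB = 13.06 + 1.69x.
Set SMC = demand: 13.06 + 1.69x = 35.52 - 3.90x → x* = 4.0179.

x* = 4.02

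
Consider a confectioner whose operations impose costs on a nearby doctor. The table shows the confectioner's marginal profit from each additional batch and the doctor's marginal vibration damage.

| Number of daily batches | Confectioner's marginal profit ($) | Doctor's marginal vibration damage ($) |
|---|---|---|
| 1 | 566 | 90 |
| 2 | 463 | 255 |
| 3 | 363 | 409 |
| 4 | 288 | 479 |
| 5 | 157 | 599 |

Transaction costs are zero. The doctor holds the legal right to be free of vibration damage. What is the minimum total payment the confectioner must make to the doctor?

Efficient level: marginal profit ≥ marginal vibration damage through level 2, so k* = 2.
With the doctor holding the right, the confectioner must at least compensate total damage at k*: 90 + 255 = 345.

$345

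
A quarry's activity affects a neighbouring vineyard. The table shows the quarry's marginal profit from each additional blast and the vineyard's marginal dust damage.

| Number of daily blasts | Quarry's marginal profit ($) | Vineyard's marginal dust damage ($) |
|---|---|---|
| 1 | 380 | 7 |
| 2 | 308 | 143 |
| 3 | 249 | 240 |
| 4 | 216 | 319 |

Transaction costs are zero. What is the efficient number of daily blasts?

3

Bargaining reaches the level where marginal profit last exceeds marginal dust damage.
That holds through level 3 (249 ≥ 240) but not at 4 (216 < 319).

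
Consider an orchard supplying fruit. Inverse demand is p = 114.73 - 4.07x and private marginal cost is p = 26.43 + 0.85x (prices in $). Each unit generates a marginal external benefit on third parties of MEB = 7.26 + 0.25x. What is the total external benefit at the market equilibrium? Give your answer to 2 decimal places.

Market equilibrium (private): 26.43 + 0.85x = 114.73 - 4.07x → x_m = 17.9472.
Total external benefit = ∫₀^{x_m} (7.26 + 0.25x) dx = 7.26×17.9472 + ½×0.25×17.9472² = 170.5594.

$170.56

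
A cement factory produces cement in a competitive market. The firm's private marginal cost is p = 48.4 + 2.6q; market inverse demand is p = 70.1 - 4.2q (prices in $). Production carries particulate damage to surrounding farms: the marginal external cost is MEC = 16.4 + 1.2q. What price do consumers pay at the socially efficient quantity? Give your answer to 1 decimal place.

Social marginal cost = private MC + MEC = 64.8 + 3.8q.
Set SMC = demand: 64.8 + 3.8q = 70.1 - 4.2q → q* = 0.6625.
Consumer price on the demand curve at q*: 70.1 − 4.2×0.6625 = 67.3175.

P = $67.3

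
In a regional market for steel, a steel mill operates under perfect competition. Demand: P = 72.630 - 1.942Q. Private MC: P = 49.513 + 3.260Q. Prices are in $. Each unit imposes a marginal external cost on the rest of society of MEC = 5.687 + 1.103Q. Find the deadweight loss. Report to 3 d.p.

Market equilibrium (private): 49.513 + 3.260Q = 72.630 - 1.942Q → Q_m = 4.4439.
Social marginal cost = private MC + MEC = 55.200 + 4.363Q.
Set SMC = demand: 55.200 + 4.363Q = 72.630 - 1.942Q → Q* = 2.7645.
Height of the DWL triangle at Q_m is SMC(Q_m) − demand(Q_m) = MEC(Q_m) = 10.5886.
DWL = ½ × 1.6794 × 10.5886 = 8.8912.

DWL = $8.891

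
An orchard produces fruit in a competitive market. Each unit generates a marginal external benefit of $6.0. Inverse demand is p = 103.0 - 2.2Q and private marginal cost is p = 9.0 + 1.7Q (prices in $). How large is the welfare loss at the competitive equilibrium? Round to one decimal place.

DWL = $4.6

Market equilibrium (private): 9.0 + 1.7Q = 103.0 - 2.2Q → Q_m = 24.1026.
Social marginal cost = private MC − MEB = 3.0 + 1.7Q.
Set SMC = demand: 3.0 + 1.7Q = 103.0 - 2.2Q → Q* = 25.6410.
Between Q* and Q_m the wedge demand − SMC runs linearly from 0 to MEB(Q_m), so the loss is a triangle.
DWL = ½ × 1.5384 × 6.0000 = 4.6152.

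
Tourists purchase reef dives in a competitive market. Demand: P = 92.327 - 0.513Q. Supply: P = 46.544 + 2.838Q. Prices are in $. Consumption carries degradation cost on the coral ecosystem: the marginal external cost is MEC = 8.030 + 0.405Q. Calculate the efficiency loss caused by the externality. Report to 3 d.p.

Market equilibrium (private): 46.544 + 2.838Q = 92.327 - 0.513Q → Q_m = 13.6625.
Social marginal benefit = demand − MEC = 84.297 - 0.918Q.
Set SMB = MC: 84.297 - 0.918Q = 46.544 + 2.838Q → Q* = 10.0514.
Between Q* and Q_m the wedge MC − SMB runs linearly from 0 to MEC(Q_m), so the loss is a triangle.
DWL = ½ × 3.6111 × 13.5633 = 24.4892.

DWL = $24.489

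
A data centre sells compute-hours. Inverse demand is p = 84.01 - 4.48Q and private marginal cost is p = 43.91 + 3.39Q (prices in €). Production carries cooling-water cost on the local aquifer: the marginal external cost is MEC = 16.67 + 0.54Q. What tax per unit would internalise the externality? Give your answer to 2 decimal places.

Social marginal cost = private MC + MEC = 60.58 + 3.93Q.
Set SMC = demand: 60.58 + 3.93Q = 84.01 - 4.48Q → Q* = 2.7860.
The Pigouvian tax equals MEC at Q*: 16.67 + 0.54×2.7860 = 18.1744.

tax = €18.17 per unit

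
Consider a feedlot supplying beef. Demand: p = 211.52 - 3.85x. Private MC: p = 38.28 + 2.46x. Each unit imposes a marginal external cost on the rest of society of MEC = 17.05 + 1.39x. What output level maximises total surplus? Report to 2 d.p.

Social marginal cost = private MC + MEC = 55.33 + 3.85x.
Set SMC = demand: 55.33 + 3.85x = 211.52 - 3.85x → x* = 20.2844.

x* = 20.28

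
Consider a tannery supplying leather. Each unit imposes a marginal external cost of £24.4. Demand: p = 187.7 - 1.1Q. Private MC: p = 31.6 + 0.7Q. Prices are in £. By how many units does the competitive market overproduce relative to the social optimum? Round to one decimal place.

Market equilibrium (private): 31.6 + 0.7Q = 187.7 - 1.1Q → Q_m = 86.7222.
Social marginal cost = private MC + MEC = 56.0 + 0.7Q.
Set SMC = demand: 56.0 + 0.7Q = 187.7 - 1.1Q → Q* = 73.1667.
Gap = |86.7222 − 73.1667| = 13.5555.

13.6 units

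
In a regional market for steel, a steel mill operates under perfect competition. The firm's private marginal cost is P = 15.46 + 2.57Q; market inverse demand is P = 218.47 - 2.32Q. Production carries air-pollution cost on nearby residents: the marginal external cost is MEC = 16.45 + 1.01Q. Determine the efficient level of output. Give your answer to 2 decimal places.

Q* = 31.62

Social marginal cost = private MC + MEC = 31.91 + 3.58Q.
Set SMC = demand: 31.91 + 3.58Q = 218.47 - 2.32Q → Q* = 31.6203.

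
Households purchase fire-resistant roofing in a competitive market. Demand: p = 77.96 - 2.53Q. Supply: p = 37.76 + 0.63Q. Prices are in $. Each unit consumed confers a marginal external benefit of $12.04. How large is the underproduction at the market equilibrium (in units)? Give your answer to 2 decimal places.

Market equilibrium (private): 37.76 + 0.63Q = 77.96 - 2.53Q → Q_m = 12.7215.
Social marginal benefit = demand + MEB = 90.00 - 2.53Q.
Set SMB = MC: 90.00 - 2.53Q = 37.76 + 0.63Q → Q* = 16.5316.
Gap = |12.7215 − 16.5316| = 3.8101.

3.81 units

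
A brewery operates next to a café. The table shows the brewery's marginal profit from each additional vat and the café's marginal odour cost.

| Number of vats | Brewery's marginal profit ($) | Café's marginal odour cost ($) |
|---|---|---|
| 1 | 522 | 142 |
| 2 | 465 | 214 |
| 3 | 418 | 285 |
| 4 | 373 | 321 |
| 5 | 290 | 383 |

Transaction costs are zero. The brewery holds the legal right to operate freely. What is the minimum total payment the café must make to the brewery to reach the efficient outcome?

$290

Left alone the brewery would choose level 5 (marginal profit stays positive).
Efficient level: k* = 4 (marginal profit ≥ marginal odour cost through 4).
The café must at least cover the brewery's forgone profit from cutting 5→4: 290 = 290.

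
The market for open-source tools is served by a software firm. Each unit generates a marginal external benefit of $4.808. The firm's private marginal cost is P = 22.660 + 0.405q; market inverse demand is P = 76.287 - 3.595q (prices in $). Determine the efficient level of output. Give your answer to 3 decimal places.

q* = 14.609

Social marginal cost = private MC − MEB = 17.852 + 0.405q.
Set SMC = demand: 17.852 + 0.405q = 76.287 - 3.595q → q* = 14.6088.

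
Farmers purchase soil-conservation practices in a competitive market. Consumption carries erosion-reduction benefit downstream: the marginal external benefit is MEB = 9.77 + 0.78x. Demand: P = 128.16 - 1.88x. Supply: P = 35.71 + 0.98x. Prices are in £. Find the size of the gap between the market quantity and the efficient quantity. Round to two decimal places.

Market equilibrium (private): 35.71 + 0.98x = 128.16 - 1.88x → x_m = 32.3252.
Social marginal benefit = demand + MEB = 137.93 - 1.10x.
Set SMB = MC: 137.93 - 1.10x = 35.71 + 0.98x → x* = 49.1442.
Gap = |32.3252 − 49.1442| = 16.8190.

16.82 units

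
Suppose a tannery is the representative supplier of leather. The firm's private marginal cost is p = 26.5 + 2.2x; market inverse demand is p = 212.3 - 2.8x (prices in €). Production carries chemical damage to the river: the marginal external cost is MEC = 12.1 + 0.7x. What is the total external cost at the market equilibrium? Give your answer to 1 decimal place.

€932.9

Market equilibrium (private): 26.5 + 2.2x = 212.3 - 2.8x → x_m = 37.1600.
Total external cost = ∫₀^{x_m} (12.1 + 0.7x) dx = 12.1×37.1600 + ½×0.7×37.1600² = 932.9390.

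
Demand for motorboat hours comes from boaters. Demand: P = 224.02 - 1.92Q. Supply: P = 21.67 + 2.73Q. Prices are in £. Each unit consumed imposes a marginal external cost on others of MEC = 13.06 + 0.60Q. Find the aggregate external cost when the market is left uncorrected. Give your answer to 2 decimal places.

Market equilibrium (private): 21.67 + 2.73Q = 224.02 - 1.92Q → Q_m = 43.5161.
Total external cost = ∫₀^{Q_m} (13.06 + 0.60Q) dQ = 13.06×43.5161 + ½×0.60×43.5161² = 1136.4156.

£1136.42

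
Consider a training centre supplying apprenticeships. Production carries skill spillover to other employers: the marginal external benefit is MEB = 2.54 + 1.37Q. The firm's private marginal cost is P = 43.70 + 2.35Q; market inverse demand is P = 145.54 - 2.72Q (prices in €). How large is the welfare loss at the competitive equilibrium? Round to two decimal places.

DWL = €122.10

Market equilibrium (private): 43.70 + 2.35Q = 145.54 - 2.72Q → Q_m = 20.0868.
Social marginal cost = private MC − MEB = 41.16 + 0.98Q.
Set SMC = demand: 41.16 + 0.98Q = 145.54 - 2.72Q → Q* = 28.2108.
The welfare-loss triangle has base |Q_m − Q*| and height MEB(Q_m) (the vertical gap between SMC and demand is zero at Q* and MEB at Q_m).
DWL = ½ × 8.1240 × 30.0589 = 122.0993.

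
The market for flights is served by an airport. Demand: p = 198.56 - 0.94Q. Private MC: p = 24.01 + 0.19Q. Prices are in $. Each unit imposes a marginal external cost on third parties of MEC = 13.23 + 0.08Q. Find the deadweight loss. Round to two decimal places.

DWL = $270.55

Market equilibrium (private): 24.01 + 0.19Q = 198.56 - 0.94Q → Q_m = 154.4690.
Social marginal cost = private MC + MEC = 37.24 + 0.27Q.
Set SMC = demand: 37.24 + 0.27Q = 198.56 - 0.94Q → Q* = 133.3223.
The welfare-loss triangle has base |Q_m − Q*| and height MEC(Q_m) (the vertical gap between SMC and demand is zero at Q* and MEC at Q_m).
DWL = ½ × 21.1467 × 25.5875 = 270.5456.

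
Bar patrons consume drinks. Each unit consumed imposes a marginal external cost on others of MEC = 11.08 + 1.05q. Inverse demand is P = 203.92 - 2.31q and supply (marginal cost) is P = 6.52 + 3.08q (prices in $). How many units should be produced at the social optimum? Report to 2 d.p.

Social marginal benefit = demand − MEC = 192.84 - 3.36q.
Set SMB = MC: 192.84 - 3.36q = 6.52 + 3.08q → q* = 28.9317.

q* = 28.93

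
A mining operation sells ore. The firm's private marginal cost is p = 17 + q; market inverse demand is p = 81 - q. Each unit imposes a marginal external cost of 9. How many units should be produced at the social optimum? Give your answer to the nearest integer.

q* = 28

Social marginal cost = private MC + MEC = 26 + q.
Set SMC = demand: 26 + q = 81 - q → q* = 27.5000.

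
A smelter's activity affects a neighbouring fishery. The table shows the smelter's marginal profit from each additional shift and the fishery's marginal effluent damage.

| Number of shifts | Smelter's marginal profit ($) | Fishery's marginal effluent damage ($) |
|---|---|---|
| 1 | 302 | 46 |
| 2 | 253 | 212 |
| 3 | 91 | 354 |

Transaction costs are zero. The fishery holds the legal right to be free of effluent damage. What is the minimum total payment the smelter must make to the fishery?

Efficient level: marginal profit ≥ marginal effluent damage through level 2, so k* = 2.
With the fishery holding the right, the smelter must at least compensate total damage at k*: 46 + 212 = 258.

$258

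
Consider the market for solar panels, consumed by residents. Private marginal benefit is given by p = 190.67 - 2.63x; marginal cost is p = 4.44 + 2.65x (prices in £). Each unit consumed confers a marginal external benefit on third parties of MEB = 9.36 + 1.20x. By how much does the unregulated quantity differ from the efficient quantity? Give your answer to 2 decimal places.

12.67 units

Market equilibrium (private): 4.44 + 2.65x = 190.67 - 2.63x → x_m = 35.2708.
Social marginal benefit = demand + MEB = 200.03 - 1.43x.
Set SMB = MC: 200.03 - 1.43x = 4.44 + 2.65x → x* = 47.9387.
Gap = |35.2708 − 47.9387| = 12.6679.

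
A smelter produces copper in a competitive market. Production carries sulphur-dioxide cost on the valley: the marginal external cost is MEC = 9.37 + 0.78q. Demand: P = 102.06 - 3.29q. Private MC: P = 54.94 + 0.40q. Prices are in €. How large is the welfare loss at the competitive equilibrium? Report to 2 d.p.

Market equilibrium (private): 54.94 + 0.40q = 102.06 - 3.29q → q_m = 12.7696.
Social marginal cost = private MC + MEC = 64.31 + 1.18q.
Set SMC = demand: 64.31 + 1.18q = 102.06 - 3.29q → q* = 8.4452.
Between q* and q_m the wedge SMC − demand runs linearly from 0 to MEC(q_m), so the loss is a triangle.
DWL = ½ × 4.3244 × 19.3303 = 41.7960.

DWL = €41.80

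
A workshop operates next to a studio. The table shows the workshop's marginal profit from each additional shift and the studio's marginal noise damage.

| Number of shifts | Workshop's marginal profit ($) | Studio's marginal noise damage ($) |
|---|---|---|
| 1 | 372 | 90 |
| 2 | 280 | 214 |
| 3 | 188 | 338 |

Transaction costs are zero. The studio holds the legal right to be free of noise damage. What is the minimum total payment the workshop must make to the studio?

$304

Efficient level: marginal profit ≥ marginal noise damage through level 2, so k* = 2.
With the studio holding the right, the workshop must at least compensate total damage at k*: 90 + 214 = 304.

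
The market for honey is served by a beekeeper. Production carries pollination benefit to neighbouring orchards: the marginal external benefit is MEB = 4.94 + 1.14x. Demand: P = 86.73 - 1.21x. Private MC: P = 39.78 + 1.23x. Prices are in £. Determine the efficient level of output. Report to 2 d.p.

x* = 39.92

Social marginal cost = private MC − MEB = 34.84 + 0.09x.
Set SMC = demand: 34.84 + 0.09x = 86.73 - 1.21x → x* = 39.9154.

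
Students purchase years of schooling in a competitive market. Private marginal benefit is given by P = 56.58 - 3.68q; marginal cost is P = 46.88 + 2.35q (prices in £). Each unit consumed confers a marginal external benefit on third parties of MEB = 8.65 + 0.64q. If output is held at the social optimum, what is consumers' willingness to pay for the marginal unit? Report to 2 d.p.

Social marginal benefit = demand + MEB = 65.23 - 3.04q.
Set SMB = MC: 65.23 - 3.04q = 46.88 + 2.35q → q* = 3.4045.
Consumer price on the demand curve at q*: 56.58 − 3.68×3.4045 = 44.0514.

P = £44.05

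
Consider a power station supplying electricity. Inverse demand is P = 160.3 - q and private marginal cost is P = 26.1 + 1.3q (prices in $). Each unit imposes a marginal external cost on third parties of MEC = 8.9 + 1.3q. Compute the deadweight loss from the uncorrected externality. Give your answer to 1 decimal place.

Market equilibrium (private): 26.1 + 1.3q = 160.3 - q → q_m = 58.3478.
Social marginal cost = private MC + MEC = 35.0 + 2.6q.
Set SMC = demand: 35.0 + 2.6q = 160.3 - q → q* = 34.8056.
Height of the DWL triangle at q_m is SMC(q_m) − demand(q_m) = MEC(q_m) = 84.7522.
DWL = ½ × 23.5422 × 84.7522 = 997.6266.

DWL = $997.6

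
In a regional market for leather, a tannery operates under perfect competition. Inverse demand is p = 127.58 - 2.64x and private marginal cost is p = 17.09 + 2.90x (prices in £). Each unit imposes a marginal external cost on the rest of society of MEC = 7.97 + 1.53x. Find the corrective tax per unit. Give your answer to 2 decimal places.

tax = £30.16 per unit

Social marginal cost = private MC + MEC = 25.06 + 4.43x.
Set SMC = demand: 25.06 + 4.43x = 127.58 - 2.64x → x* = 14.5007.
The Pigouvian tax equals MEC at x*: 7.97 + 1.53×14.5007 = 30.1561.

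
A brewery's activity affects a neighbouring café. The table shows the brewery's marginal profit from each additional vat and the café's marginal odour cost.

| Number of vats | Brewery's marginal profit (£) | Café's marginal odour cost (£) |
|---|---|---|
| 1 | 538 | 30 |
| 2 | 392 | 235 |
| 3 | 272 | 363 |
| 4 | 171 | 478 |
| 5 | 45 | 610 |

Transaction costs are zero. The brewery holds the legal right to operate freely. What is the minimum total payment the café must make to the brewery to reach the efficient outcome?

Left alone the brewery would choose level 5 (marginal profit stays positive).
Efficient level: k* = 2 (marginal profit ≥ marginal odour cost through 2).
The café must at least cover the brewery's forgone profit from cutting 5→2: 272 + 171 + 45 = 488.

£488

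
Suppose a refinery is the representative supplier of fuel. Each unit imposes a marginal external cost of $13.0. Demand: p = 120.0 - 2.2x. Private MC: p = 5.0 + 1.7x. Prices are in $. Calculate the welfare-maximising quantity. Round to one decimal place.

Social marginal cost = private MC + MEC = 18.0 + 1.7x.
Set SMC = demand: 18.0 + 1.7x = 120.0 - 2.2x → x* = 26.1538.

x* = 26.2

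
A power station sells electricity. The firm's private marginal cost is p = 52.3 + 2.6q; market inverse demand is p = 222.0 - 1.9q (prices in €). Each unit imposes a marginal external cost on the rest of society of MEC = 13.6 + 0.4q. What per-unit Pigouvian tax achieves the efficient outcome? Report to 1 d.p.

Social marginal cost = private MC + MEC = 65.9 + 3.0q.
Set SMC = demand: 65.9 + 3.0q = 222.0 - 1.9q → q* = 31.8571.
The Pigouvian tax equals MEC at q*: 13.6 + 0.4×31.8571 = 26.3428.

tax = €26.3 per unit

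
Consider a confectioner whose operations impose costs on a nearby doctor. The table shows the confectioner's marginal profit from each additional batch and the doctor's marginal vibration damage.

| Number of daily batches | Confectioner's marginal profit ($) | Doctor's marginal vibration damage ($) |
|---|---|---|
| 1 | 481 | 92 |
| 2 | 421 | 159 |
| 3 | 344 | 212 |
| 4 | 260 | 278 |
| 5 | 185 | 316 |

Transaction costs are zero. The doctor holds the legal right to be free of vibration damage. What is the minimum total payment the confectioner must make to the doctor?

Efficient level: marginal profit ≥ marginal vibration damage through level 3, so k* = 3.
With the doctor holding the right, the confectioner must at least compensate total damage at k*: 92 + 159 + 212 = 463.

$463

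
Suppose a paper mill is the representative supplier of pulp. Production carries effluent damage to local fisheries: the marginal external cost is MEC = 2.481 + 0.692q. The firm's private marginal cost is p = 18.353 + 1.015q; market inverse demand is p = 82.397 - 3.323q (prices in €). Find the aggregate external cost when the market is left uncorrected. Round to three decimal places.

Market equilibrium (private): 18.353 + 1.015q = 82.397 - 3.323q → q_m = 14.7635.
Total external cost = ∫₀^{q_m} (2.481 + 0.692q) dq = 2.481×14.7635 + ½×0.692×14.7635² = 112.0427.

€112.043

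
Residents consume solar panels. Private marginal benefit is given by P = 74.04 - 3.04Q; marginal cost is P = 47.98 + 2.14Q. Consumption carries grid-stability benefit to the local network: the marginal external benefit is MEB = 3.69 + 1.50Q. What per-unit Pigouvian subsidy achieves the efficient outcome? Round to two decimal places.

subsidy = 15.82 per unit

Social marginal benefit = demand + MEB = 77.73 - 1.54Q.
Set SMB = MC: 77.73 - 1.54Q = 47.98 + 2.14Q → Q* = 8.0842.
The Pigouvian subsidy equals MEB at Q*: 3.69 + 1.50×8.0842 = 15.8163.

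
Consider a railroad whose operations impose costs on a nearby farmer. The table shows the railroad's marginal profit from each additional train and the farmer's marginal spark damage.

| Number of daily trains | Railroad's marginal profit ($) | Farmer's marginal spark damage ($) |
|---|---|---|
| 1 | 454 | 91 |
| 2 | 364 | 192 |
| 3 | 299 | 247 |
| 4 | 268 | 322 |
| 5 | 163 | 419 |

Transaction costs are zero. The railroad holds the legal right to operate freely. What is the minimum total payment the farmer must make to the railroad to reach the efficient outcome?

$431

Left alone the railroad would choose level 5 (marginal profit stays positive).
Efficient level: k* = 3 (marginal profit ≥ marginal spark damage through 3).
The farmer must at least cover the railroad's forgone profit from cutting 5→3: 268 + 163 = 431.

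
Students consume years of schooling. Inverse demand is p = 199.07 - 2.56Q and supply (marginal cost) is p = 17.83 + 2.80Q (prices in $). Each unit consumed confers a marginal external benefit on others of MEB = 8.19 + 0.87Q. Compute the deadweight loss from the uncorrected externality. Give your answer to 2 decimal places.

Market equilibrium (private): 17.83 + 2.80Q = 199.07 - 2.56Q → Q_m = 33.8134.
Social marginal benefit = demand + MEB = 207.26 - 1.69Q.
Set SMB = MC: 207.26 - 1.69Q = 17.83 + 2.80Q → Q* = 42.1893.
Height of the DWL triangle at Q_m is SMB(Q_m) − MC(Q_m) = MEB(Q_m) = 37.6077.
DWL = ½ × 8.3759 × 37.6077 = 157.4992.

DWL = $157.50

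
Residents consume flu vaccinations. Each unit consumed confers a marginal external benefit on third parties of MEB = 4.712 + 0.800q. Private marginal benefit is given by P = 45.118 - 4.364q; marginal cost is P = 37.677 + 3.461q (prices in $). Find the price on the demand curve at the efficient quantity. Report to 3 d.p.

Social marginal benefit = demand + MEB = 49.830 - 3.564q.
Set SMB = MC: 49.830 - 3.564q = 37.677 + 3.461q → q* = 1.7300.
Consumer price on the demand curve at q*: 45.118 − 4.364×1.7300 = 37.5683.

P = $37.568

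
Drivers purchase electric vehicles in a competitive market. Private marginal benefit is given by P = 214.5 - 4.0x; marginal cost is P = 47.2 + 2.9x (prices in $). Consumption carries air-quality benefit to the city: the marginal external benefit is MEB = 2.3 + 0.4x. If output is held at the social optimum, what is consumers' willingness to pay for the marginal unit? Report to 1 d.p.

Social marginal benefit = demand + MEB = 216.8 - 3.6x.
Set SMB = MC: 216.8 - 3.6x = 47.2 + 2.9x → x* = 26.0923.
Consumer price on the demand curve at x*: 214.5 − 4.0×26.0923 = 110.1308.

P = $110.1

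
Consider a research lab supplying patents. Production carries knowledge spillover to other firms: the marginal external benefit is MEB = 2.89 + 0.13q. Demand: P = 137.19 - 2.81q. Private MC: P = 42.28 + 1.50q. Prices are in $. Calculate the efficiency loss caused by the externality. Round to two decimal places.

DWL = $3.96

Market equilibrium (private): 42.28 + 1.50q = 137.19 - 2.81q → q_m = 22.0209.
Social marginal cost = private MC − MEB = 39.39 + 1.37q.
Set SMC = demand: 39.39 + 1.37q = 137.19 - 2.81q → q* = 23.3971.
The welfare-loss triangle has base |q_m − q*| and height MEB(q_m) (the vertical gap between SMC and demand is zero at q* and MEB at q_m).
DWL = ½ × 1.3762 × 5.7527 = 3.9584.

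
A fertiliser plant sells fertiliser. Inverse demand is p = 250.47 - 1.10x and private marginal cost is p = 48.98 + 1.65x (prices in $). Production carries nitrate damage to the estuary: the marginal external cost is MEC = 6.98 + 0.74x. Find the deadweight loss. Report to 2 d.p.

Market equilibrium (private): 48.98 + 1.65x = 250.47 - 1.10x → x_m = 73.2691.
Social marginal cost = private MC + MEC = 55.96 + 2.39x.
Set SMC = demand: 55.96 + 2.39x = 250.47 - 1.10x → x* = 55.7335.
Height of the DWL triangle at x_m is SMC(x_m) − demand(x_m) = MEC(x_m) = 61.1991.
DWL = ½ × 17.5356 × 61.1991 = 536.5815.

DWL = $536.58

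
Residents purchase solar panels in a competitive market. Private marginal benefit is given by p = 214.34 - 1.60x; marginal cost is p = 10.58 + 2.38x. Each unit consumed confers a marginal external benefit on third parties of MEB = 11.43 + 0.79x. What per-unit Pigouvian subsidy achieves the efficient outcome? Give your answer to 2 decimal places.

Social marginal benefit = demand + MEB = 225.77 - 0.81x.
Set SMB = MC: 225.77 - 0.81x = 10.58 + 2.38x → x* = 67.4577.
The Pigouvian subsidy equals MEB at x*: 11.43 + 0.79×67.4577 = 64.7216.

subsidy = 64.72 per unit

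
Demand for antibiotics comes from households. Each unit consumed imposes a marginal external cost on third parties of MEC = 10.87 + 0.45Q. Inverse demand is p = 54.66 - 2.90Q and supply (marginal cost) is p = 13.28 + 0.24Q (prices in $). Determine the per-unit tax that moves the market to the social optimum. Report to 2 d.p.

Social marginal benefit = demand − MEC = 43.79 - 3.35Q.
Set SMB = MC: 43.79 - 3.35Q = 13.28 + 0.24Q → Q* = 8.4986.
The Pigouvian tax equals MEC at Q*: 10.87 + 0.45×8.4986 = 14.6944.

tax = $14.69 per unit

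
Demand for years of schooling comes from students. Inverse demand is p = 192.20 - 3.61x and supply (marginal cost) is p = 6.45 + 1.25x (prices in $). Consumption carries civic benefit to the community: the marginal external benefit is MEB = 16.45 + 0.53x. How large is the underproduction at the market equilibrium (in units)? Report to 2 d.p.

Market equilibrium (private): 6.45 + 1.25x = 192.20 - 3.61x → x_m = 38.2202.
Social marginal benefit = demand + MEB = 208.65 - 3.08x.
Set SMB = MC: 208.65 - 3.08x = 6.45 + 1.25x → x* = 46.6975.
Gap = |38.2202 − 46.6975| = 8.4773.

8.48 units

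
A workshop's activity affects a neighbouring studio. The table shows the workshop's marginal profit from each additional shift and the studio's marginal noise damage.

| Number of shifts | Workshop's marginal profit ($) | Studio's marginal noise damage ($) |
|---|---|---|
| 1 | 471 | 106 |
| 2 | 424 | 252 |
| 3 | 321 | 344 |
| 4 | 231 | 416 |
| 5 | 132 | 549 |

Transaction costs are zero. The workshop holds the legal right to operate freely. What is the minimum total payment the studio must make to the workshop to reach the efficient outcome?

$684

Left alone the workshop would choose level 5 (marginal profit stays positive).
Efficient level: k* = 2 (marginal profit ≥ marginal noise damage through 2).
The studio must at least cover the workshop's forgone profit from cutting 5→2: 321 + 231 + 132 = 684.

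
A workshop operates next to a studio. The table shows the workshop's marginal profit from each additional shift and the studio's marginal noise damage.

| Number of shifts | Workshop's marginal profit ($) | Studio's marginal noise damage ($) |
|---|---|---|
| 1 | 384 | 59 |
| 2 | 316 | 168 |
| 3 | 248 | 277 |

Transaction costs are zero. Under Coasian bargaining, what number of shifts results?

Bargaining reaches the level where marginal profit last exceeds marginal noise damage.
That holds through level 2 (316 ≥ 168) but not at 3 (248 < 277).

2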